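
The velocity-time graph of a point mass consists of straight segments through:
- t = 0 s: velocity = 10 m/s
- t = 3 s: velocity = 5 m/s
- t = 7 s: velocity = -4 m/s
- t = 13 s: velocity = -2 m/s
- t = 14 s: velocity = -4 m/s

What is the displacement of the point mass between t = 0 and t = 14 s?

Displacement is the signed area under the v-t curve.
0–3 s: ½(10 + 5)(3) = 22.5 m
3–7 s: ½(5 + -4)(4) = 2 m
7–13 s: ½(-4 + -2)(6) = -18 m
13–14 s: ½(-2 + -4)(1) = -3 m
Net displacement = 3.5 m

3.5 m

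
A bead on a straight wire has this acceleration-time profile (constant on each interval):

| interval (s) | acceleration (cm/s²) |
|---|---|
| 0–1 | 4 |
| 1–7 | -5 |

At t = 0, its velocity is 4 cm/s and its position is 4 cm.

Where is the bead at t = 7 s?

-32 cm

On each constant-a segment, Δv = aΔt and Δx = v₀Δt + ½aΔt²; chain segment to segment.
0–1 s: v starts 4 cm/s; Δx = 4·1 + ½·4·1² = 6 cm; v ends 8 cm/s.
1–7 s: v starts 8 cm/s; Δx = 8·6 + ½·-5·6² = -42 cm; v ends -22 cm/s.
x(7) = 4 + Σ Δx = -32 cm.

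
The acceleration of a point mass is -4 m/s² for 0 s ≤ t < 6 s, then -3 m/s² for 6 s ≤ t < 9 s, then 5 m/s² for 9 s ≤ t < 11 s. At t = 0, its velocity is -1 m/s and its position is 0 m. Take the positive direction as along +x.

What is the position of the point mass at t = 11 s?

On each constant-a segment, Δv = aΔt and Δx = v₀Δt + ½aΔt²; chain segment to segment.
0–6 s: v starts -1 m/s; Δx = -1·6 + ½·-4·6² = -78 m; v ends -25 m/s.
6–9 s: v starts -25 m/s; Δx = -25·3 + ½·-3·3² = -88.5 m; v ends -34 m/s.
9–11 s: v starts -34 m/s; Δx = -34·2 + ½·5·2² = -58 m; v ends -24 m/s.
x(11) = 0 + Σ Δx = -224.5 m.

-224.5 m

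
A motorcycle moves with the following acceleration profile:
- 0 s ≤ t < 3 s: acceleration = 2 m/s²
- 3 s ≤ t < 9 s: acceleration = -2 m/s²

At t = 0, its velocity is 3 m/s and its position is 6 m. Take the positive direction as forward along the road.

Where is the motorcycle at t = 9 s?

On each constant-a segment, Δv = aΔt and Δx = v₀Δt + ½aΔt²; chain segment to segment.
0–3 s: v starts 3 m/s; Δx = 3·3 + ½·2·3² = 18 m; v ends 9 m/s.
3–9 s: v starts 9 m/s; Δx = 9·6 + ½·-2·6² = 18 m; v ends -3 m/s.
x(9) = 6 + Σ Δx = 42 m.

42 m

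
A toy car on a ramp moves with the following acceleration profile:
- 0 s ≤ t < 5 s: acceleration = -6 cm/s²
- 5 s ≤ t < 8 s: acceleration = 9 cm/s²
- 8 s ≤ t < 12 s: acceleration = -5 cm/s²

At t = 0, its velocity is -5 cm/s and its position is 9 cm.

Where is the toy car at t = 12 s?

On each constant-a segment, Δv = aΔt and Δx = v₀Δt + ½aΔt²; chain segment to segment.
0–5 s: v starts -5 cm/s; Δx = -5·5 + ½·-6·5² = -100 cm; v ends -35 cm/s.
5–8 s: v starts -35 cm/s; Δx = -35·3 + ½·9·3² = -64.5 cm; v ends -8 cm/s.
8–12 s: v starts -8 cm/s; Δx = -8·4 + ½·-5·4² = -72 cm; v ends -28 cm/s.
x(12) = 9 + Σ Δx = -227.5 cm.

-227.5 cm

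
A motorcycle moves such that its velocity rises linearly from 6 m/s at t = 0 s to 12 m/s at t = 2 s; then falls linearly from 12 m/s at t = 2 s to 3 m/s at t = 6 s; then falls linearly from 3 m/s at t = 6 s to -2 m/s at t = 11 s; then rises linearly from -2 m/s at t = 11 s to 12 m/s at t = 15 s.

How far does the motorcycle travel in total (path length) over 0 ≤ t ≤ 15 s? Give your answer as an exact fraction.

1059/14 m

Total distance travelled is ∫|v| dt — sum the magnitudes of each area piece.
0–2 s: |½(6 + 12)(2)| = 18 m
2–6 s: |½(12 + 3)(4)| = 30 m
6–11 s: v = 0 at t = 9 s; triangle areas 4.5 + 2 = 6.5 m
11–15 s: v = 0 at t = 81/7 s; triangle areas 4/7 + 144/7 = 148/7 m
Total distance = 1059/14 m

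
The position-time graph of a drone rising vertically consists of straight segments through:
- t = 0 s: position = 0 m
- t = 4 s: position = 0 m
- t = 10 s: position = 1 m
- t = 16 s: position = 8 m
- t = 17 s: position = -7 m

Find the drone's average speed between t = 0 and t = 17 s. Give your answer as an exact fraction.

23/17 m/s

Average speed = (total path length)/(elapsed time); on a piecewise-linear x-t graph the path length is Σ|Δx|.
0–4 s: |Δx| = |0 − 0| = 0 m
4–10 s: |Δx| = |1 − 0| = 1 m
10–16 s: |Δx| = |8 − 1| = 7 m
16–17 s: |Δx| = |-7 − 8| = 15 m
Total path = 23 m; average speed = 23/17 = 23/17 m/s.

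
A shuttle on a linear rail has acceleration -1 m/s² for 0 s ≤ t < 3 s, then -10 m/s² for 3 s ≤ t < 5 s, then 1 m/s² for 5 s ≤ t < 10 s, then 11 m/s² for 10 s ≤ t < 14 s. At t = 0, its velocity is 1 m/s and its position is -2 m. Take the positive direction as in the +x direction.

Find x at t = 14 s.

On each constant-a segment, Δv = aΔt and Δx = v₀Δt + ½aΔt²; chain segment to segment.
0–3 s: v starts 1 m/s; Δx = 1·3 + ½·-1·3² = -1.5 m; v ends -2 m/s.
3–5 s: v starts -2 m/s; Δx = -2·2 + ½·-10·2² = -24 m; v ends -22 m/s.
5–10 s: v starts -22 m/s; Δx = -22·5 + ½·1·5² = -97.5 m; v ends -17 m/s.
10–14 s: v starts -17 m/s; Δx = -17·4 + ½·11·4² = 20 m; v ends 27 m/s.
x(14) = -2 + Σ Δx = -105 m.

-105 m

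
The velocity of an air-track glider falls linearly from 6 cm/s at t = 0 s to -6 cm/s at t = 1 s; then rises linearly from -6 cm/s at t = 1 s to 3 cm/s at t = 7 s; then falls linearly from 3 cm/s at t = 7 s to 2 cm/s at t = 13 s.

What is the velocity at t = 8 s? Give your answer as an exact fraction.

On 7–13 s the graph is linear from 3 to 2 cm/s: v(8) = 3 + (2 − 3)·(8 − 7)/(13 − 7) = 17/6 cm/s.

17/6 cm/s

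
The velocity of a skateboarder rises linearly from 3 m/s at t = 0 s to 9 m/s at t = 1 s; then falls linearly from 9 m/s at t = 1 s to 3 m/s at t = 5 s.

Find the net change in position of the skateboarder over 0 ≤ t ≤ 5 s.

30 m

Net displacement equals the area under the velocity-time graph (areas below the axis count negative).
0–1 s: ½(3 + 9)(1) = 6 m
1–5 s: ½(9 + 3)(4) = 24 m
Net displacement = 30 m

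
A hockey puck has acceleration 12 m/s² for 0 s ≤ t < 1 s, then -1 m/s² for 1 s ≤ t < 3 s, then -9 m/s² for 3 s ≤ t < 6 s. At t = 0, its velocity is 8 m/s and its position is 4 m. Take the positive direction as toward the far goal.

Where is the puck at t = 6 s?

On each constant-a segment, Δv = aΔt and Δx = v₀Δt + ½aΔt²; chain segment to segment.
0–1 s: v starts 8 m/s; Δx = 8·1 + ½·12·1² = 14 m; v ends 20 m/s.
1–3 s: v starts 20 m/s; Δx = 20·2 + ½·-1·2² = 38 m; v ends 18 m/s.
3–6 s: v starts 18 m/s; Δx = 18·3 + ½·-9·3² = 13.5 m; v ends -9 m/s.
x(6) = 4 + Σ Δx = 69.5 m.

69.5 m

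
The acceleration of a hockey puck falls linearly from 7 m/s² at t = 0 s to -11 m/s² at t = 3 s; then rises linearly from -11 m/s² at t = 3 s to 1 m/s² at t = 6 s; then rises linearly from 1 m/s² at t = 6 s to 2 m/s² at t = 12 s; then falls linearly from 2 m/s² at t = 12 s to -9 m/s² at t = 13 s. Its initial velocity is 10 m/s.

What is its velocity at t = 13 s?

Δv equals the area under the a-t graph; then v = v₀ + Δv.
0–3 s: ½(7 + -11)(3) = -6 m/s
3–6 s: ½(-11 + 1)(3) = -15 m/s
6–12 s: ½(1 + 2)(6) = 9 m/s
12–13 s: ½(2 + -9)(1) = -3.5 m/s
Δv = -15.5 m/s, so v(13) = 10 + (-15.5) = -5.5 m/s.

-5.5 m/s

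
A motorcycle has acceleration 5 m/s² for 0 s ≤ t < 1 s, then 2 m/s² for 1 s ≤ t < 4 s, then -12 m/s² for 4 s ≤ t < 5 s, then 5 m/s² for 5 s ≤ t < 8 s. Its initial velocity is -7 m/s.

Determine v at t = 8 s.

7 m/s

Δv equals the area under the a-t graph; then v = v₀ + Δv.
0–1 s: 5 × 1 = 5 m/s
1–4 s: 2 × 3 = 6 m/s
4–5 s: -12 × 1 = -12 m/s
5–8 s: 5 × 3 = 15 m/s
Δv = 14 m/s, so v(8) = -7 + (14) = 7 m/s.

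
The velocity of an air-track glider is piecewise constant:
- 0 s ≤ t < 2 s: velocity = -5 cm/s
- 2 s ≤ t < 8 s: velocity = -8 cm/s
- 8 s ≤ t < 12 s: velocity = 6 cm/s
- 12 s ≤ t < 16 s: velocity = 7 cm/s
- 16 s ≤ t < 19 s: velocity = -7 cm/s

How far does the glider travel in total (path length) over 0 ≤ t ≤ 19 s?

Distance (not displacement) is the total path length: add the absolute areas under v-t.
0–2 s: |-5| × 2 = 10 cm
2–8 s: |-8| × 6 = 48 cm
8–12 s: |6| × 4 = 24 cm
12–16 s: |7| × 4 = 28 cm
16–19 s: |-7| × 3 = 21 cm
Total distance = 131 cm

131 cm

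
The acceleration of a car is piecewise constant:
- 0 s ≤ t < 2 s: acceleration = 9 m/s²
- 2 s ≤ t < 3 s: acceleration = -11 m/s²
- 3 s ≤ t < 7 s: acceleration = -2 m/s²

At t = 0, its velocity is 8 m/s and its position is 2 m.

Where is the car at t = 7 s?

On each constant-a segment, Δv = aΔt and Δx = v₀Δt + ½aΔt²; chain segment to segment.
0–2 s: v starts 8 m/s; Δx = 8·2 + ½·9·2² = 34 m; v ends 26 m/s.
2–3 s: v starts 26 m/s; Δx = 26·1 + ½·-11·1² = 20.5 m; v ends 15 m/s.
3–7 s: v starts 15 m/s; Δx = 15·4 + ½·-2·4² = 44 m; v ends 7 m/s.
x(7) = 2 + Σ Δx = 100.5 m.

100.5 m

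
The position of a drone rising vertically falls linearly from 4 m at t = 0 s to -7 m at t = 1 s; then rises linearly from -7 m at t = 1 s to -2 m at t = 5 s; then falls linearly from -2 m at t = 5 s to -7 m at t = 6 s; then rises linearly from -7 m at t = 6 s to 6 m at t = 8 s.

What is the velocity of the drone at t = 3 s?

Velocity is the slope of the x-t graph on 1–5 s: (-2 − -7)/(5 − 1) = 1.25 m/s.

1.25 m/s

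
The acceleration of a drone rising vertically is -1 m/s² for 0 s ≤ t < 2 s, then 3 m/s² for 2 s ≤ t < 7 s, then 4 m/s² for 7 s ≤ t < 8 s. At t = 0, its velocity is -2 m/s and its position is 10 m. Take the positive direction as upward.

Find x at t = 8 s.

34.5 m

On each constant-a segment, Δv = aΔt and Δx = v₀Δt + ½aΔt²; chain segment to segment.
0–2 s: v starts -2 m/s; Δx = -2·2 + ½·-1·2² = -6 m; v ends -4 m/s.
2–7 s: v starts -4 m/s; Δx = -4·5 + ½·3·5² = 17.5 m; v ends 11 m/s.
7–8 s: v starts 11 m/s; Δx = 11·1 + ½·4·1² = 13 m; v ends 15 m/s.
x(8) = 10 + Σ Δx = 34.5 m.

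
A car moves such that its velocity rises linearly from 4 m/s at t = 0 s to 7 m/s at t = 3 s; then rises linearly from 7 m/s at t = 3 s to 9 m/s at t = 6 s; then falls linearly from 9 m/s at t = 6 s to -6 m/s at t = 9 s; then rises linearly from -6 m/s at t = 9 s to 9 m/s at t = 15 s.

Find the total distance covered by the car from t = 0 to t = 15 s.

75.6 m

Distance (not displacement) is the total path length: add the absolute areas under v-t.
0–3 s: |½(4 + 7)(3)| = 16.5 m
3–6 s: |½(7 + 9)(3)| = 24 m
6–9 s: v = 0 at t = 7.8 s; triangle areas 8.1 + 3.6 = 11.7 m
9–15 s: v = 0 at t = 11.4 s; triangle areas 7.2 + 16.2 = 23.4 m
Total distance = 75.6 m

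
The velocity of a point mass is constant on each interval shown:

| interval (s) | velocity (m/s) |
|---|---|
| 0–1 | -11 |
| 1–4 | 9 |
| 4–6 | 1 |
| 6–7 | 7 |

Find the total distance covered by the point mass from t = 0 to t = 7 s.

47 m

Total distance travelled is ∫|v| dt — sum the magnitudes of each area piece.
0–1 s: |-11| × 1 = 11 m
1–4 s: |9| × 3 = 27 m
4–6 s: |1| × 2 = 2 m
6–7 s: |7| × 1 = 7 m
Total distance = 47 m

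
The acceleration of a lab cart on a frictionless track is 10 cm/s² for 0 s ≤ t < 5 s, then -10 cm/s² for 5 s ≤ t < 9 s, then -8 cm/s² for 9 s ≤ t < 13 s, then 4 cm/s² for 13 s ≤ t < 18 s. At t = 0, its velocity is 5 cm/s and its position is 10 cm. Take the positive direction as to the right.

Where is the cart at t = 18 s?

On each constant-a segment, Δv = aΔt and Δx = v₀Δt + ½aΔt²; chain segment to segment.
0–5 s: v starts 5 cm/s; Δx = 5·5 + ½·10·5² = 150 cm; v ends 55 cm/s.
5–9 s: v starts 55 cm/s; Δx = 55·4 + ½·-10·4² = 140 cm; v ends 15 cm/s.
9–13 s: v starts 15 cm/s; Δx = 15·4 + ½·-8·4² = -4 cm; v ends -17 cm/s.
13–18 s: v starts -17 cm/s; Δx = -17·5 + ½·4·5² = -35 cm; v ends 3 cm/s.
x(18) = 10 + Σ Δx = 261 cm.

261 cm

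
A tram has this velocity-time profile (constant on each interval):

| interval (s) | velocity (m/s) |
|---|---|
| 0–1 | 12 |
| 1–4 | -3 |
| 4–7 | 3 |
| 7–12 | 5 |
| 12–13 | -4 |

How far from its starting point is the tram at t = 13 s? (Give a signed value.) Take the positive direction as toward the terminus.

33 m

Net displacement equals the area under the velocity-time graph (areas below the axis count negative).
0–1 s: 12 × 1 = 12 m
1–4 s: -3 × 3 = -9 m
4–7 s: 3 × 3 = 9 m
7–12 s: 5 × 5 = 25 m
12–13 s: -4 × 1 = -4 m
Net displacement = 33 m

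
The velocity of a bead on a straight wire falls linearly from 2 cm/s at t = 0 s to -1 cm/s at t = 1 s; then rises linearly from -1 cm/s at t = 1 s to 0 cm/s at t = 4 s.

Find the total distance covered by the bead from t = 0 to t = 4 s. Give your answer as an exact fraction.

Total distance travelled is ∫|v| dt — sum the magnitudes of each area piece.
0–1 s: v = 0 at t = 2/3 s; triangle areas 2/3 + 1/6 = 5/6 cm
1–4 s: |½(-1 + 0)(3)| = 1.5 cm
Total distance = 7/3 cm

7/3 cm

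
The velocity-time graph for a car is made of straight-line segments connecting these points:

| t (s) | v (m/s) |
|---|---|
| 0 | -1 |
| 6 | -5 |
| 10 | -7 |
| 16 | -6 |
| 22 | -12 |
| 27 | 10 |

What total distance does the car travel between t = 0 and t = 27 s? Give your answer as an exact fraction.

Distance (not displacement) is the total path length: add the absolute areas under v-t.
0–6 s: |½(-1 + -5)(6)| = 18 m
6–10 s: |½(-5 + -7)(4)| = 24 m
10–16 s: |½(-7 + -6)(6)| = 39 m
16–22 s: |½(-6 + -12)(6)| = 54 m
22–27 s: v = 0 at t = 272/11 s; triangle areas 180/11 + 125/11 = 305/11 m
Total distance = 1790/11 m

1790/11 m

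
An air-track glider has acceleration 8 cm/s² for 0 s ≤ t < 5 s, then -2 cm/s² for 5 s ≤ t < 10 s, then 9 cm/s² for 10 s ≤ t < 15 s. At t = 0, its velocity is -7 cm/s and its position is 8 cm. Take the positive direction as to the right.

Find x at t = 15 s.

On each constant-a segment, Δv = aΔt and Δx = v₀Δt + ½aΔt²; chain segment to segment.
0–5 s: v starts -7 cm/s; Δx = -7·5 + ½·8·5² = 65 cm; v ends 33 cm/s.
5–10 s: v starts 33 cm/s; Δx = 33·5 + ½·-2·5² = 140 cm; v ends 23 cm/s.
10–15 s: v starts 23 cm/s; Δx = 23·5 + ½·9·5² = 227.5 cm; v ends 68 cm/s.
x(15) = 8 + Σ Δx = 440.5 cm.

440.5 cm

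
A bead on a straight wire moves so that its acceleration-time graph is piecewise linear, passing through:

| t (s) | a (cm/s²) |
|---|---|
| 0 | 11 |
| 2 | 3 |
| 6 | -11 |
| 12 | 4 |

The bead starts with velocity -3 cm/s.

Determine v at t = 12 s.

Δv equals the area under the a-t graph; then v = v₀ + Δv.
0–2 s: ½(11 + 3)(2) = 14 cm/s
2–6 s: ½(3 + -11)(4) = -16 cm/s
6–12 s: ½(-11 + 4)(6) = -21 cm/s
Δv = -23 cm/s, so v(12) = -3 + (-23) = -26 cm/s.

-26 cm/s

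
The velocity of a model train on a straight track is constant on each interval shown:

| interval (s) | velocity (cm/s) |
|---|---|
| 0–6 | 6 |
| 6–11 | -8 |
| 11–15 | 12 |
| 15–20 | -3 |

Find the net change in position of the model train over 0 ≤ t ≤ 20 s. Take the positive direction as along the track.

Displacement is the signed area under the v-t curve.
0–6 s: 6 × 6 = 36 cm
6–11 s: -8 × 5 = -40 cm
11–15 s: 12 × 4 = 48 cm
15–20 s: -3 × 5 = -15 cm
Net displacement = 29 cm

29 cm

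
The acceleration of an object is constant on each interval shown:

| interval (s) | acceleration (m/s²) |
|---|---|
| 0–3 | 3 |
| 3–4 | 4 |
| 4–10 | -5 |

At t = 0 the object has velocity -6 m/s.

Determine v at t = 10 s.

-23 m/s

Δv equals the area under the a-t graph; then v = v₀ + Δv.
0–3 s: 3 × 3 = 9 m/s
3–4 s: 4 × 1 = 4 m/s
4–10 s: -5 × 6 = -30 m/s
Δv = -17 m/s, so v(10) = -6 + (-17) = -23 m/s.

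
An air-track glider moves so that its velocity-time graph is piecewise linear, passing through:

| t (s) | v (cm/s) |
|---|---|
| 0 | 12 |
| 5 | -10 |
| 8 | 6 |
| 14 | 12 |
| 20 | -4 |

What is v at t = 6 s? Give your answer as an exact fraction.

On 5–8 s the graph is linear from -10 to 6 cm/s: v(6) = -10 + (6 − -10)·(6 − 5)/(8 − 5) = -14/3 cm/s.

-14/3 cm/s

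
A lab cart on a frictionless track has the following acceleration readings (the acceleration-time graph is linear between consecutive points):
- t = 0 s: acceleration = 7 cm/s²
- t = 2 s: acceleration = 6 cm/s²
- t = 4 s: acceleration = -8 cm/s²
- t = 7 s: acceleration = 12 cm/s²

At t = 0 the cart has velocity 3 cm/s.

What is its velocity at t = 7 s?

20 cm/s

Δv equals the area under the a-t graph; then v = v₀ + Δv.
0–2 s: ½(7 + 6)(2) = 13 cm/s
2–4 s: ½(6 + -8)(2) = -2 cm/s
4–7 s: ½(-8 + 12)(3) = 6 cm/s
Δv = 17 cm/s, so v(7) = 3 + (17) = 20 cm/s.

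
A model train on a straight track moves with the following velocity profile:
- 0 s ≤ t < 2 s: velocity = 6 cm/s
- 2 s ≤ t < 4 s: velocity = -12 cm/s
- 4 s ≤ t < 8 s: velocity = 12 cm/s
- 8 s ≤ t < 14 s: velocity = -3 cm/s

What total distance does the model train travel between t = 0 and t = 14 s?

Distance (not displacement) is the total path length: add the absolute areas under v-t.
0–2 s: |6| × 2 = 12 cm
2–4 s: |-12| × 2 = 24 cm
4–8 s: |12| × 4 = 48 cm
8–14 s: |-3| × 6 = 18 cm
Total distance = 102 cm

102 cm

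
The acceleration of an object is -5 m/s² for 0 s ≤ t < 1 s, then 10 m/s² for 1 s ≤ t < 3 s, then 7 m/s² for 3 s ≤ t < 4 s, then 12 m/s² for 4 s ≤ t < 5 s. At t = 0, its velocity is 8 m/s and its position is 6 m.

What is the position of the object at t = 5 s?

On each constant-a segment, Δv = aΔt and Δx = v₀Δt + ½aΔt²; chain segment to segment.
0–1 s: v starts 8 m/s; Δx = 8·1 + ½·-5·1² = 5.5 m; v ends 3 m/s.
1–3 s: v starts 3 m/s; Δx = 3·2 + ½·10·2² = 26 m; v ends 23 m/s.
3–4 s: v starts 23 m/s; Δx = 23·1 + ½·7·1² = 26.5 m; v ends 30 m/s.
4–5 s: v starts 30 m/s; Δx = 30·1 + ½·12·1² = 36 m; v ends 42 m/s.
x(5) = 6 + Σ Δx = 100 m.

100 m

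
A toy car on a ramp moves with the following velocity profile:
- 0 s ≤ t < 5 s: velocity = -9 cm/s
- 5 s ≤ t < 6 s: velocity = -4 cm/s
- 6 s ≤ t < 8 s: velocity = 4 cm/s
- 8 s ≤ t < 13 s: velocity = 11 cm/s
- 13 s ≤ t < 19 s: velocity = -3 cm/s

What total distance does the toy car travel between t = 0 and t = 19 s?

Total distance travelled is ∫|v| dt — sum the magnitudes of each area piece.
0–5 s: |-9| × 5 = 45 cm
5–6 s: |-4| × 1 = 4 cm
6–8 s: |4| × 2 = 8 cm
8–13 s: |11| × 5 = 55 cm
13–19 s: |-3| × 6 = 18 cm
Total distance = 130 cm

130 cm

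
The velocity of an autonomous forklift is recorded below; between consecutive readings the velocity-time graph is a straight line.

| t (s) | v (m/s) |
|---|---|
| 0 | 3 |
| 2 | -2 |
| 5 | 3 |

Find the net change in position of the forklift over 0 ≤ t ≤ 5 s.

Net displacement equals the area under the velocity-time graph (areas below the axis count negative).
0–2 s: ½(3 + -2)(2) = 1 m
2–5 s: ½(-2 + 3)(3) = 1.5 m
Net displacement = 2.5 m

2.5 m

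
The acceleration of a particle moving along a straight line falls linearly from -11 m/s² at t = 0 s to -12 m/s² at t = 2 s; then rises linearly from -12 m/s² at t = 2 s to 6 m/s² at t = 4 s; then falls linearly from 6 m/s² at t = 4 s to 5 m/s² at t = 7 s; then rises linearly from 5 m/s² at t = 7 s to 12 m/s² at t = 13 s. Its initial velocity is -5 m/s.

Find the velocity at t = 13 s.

Δv equals the area under the a-t graph; then v = v₀ + Δv.
0–2 s: ½(-11 + -12)(2) = -23 m/s
2–4 s: ½(-12 + 6)(2) = -6 m/s
4–7 s: ½(6 + 5)(3) = 16.5 m/s
7–13 s: ½(5 + 12)(6) = 51 m/s
Δv = 38.5 m/s, so v(13) = -5 + (38.5) = 33.5 m/s.

33.5 m/s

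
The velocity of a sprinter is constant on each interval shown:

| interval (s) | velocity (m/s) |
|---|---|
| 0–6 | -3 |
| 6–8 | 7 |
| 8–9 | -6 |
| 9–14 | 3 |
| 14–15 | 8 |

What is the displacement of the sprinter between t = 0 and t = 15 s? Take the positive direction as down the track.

13 m

Displacement is the signed area under the v-t curve.
0–6 s: -3 × 6 = -18 m
6–8 s: 7 × 2 = 14 m
8–9 s: -6 × 1 = -6 m
9–14 s: 3 × 5 = 15 m
14–15 s: 8 × 1 = 8 m
Net displacement = 13 m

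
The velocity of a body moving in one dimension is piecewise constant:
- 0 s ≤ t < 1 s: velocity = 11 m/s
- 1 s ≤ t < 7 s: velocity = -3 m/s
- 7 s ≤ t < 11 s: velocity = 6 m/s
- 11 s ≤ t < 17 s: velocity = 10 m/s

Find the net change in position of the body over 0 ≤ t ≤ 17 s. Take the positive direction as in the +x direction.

Net displacement equals the area under the velocity-time graph (areas below the axis count negative).
0–1 s: 11 × 1 = 11 m
1–7 s: -3 × 6 = -18 m
7–11 s: 6 × 4 = 24 m
11–17 s: 10 × 6 = 60 m
Net displacement = 77 m

77 m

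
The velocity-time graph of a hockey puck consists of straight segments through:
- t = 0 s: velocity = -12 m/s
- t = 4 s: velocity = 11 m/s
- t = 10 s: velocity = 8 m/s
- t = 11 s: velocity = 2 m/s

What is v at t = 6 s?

10 m/s

On 4–10 s the graph is linear from 11 to 8 m/s: v(6) = 11 + (8 − 11)·(6 − 4)/(10 − 4) = 10 m/s.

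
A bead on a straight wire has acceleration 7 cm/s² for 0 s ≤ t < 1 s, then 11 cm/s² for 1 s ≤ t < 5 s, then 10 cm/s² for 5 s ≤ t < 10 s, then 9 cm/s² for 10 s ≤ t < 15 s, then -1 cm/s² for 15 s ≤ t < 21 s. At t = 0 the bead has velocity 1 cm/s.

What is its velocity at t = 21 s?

Δv equals the area under the a-t graph; then v = v₀ + Δv.
0–1 s: 7 × 1 = 7 cm/s
1–5 s: 11 × 4 = 44 cm/s
5–10 s: 10 × 5 = 50 cm/s
10–15 s: 9 × 5 = 45 cm/s
15–21 s: -1 × 6 = -6 cm/s
Δv = 140 cm/s, so v(21) = 1 + (140) = 141 cm/s.

141 cm/s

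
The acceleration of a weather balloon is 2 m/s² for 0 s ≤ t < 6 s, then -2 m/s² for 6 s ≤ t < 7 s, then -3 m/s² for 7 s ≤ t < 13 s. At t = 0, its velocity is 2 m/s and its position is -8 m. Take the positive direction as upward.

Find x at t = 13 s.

71 m

On each constant-a segment, Δv = aΔt and Δx = v₀Δt + ½aΔt²; chain segment to segment.
0–6 s: v starts 2 m/s; Δx = 2·6 + ½·2·6² = 48 m; v ends 14 m/s.
6–7 s: v starts 14 m/s; Δx = 14·1 + ½·-2·1² = 13 m; v ends 12 m/s.
7–13 s: v starts 12 m/s; Δx = 12·6 + ½·-3·6² = 18 m; v ends -6 m/s.
x(13) = -8 + Σ Δx = 71 m.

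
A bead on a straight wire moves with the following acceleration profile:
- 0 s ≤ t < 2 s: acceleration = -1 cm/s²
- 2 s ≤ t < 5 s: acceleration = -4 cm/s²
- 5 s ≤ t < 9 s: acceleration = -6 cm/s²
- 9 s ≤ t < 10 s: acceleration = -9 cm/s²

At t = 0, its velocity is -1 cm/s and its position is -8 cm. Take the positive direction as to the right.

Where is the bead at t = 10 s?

On each constant-a segment, Δv = aΔt and Δx = v₀Δt + ½aΔt²; chain segment to segment.
0–2 s: v starts -1 cm/s; Δx = -1·2 + ½·-1·2² = -4 cm; v ends -3 cm/s.
2–5 s: v starts -3 cm/s; Δx = -3·3 + ½·-4·3² = -27 cm; v ends -15 cm/s.
5–9 s: v starts -15 cm/s; Δx = -15·4 + ½·-6·4² = -108 cm; v ends -39 cm/s.
9–10 s: v starts -39 cm/s; Δx = -39·1 + ½·-9·1² = -43.5 cm; v ends -48 cm/s.
x(10) = -8 + Σ Δx = -190.5 cm.

-190.5 cm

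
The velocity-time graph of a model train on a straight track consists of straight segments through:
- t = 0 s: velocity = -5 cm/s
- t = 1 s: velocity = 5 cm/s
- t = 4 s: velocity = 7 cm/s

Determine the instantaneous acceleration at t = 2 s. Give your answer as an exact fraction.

2/3 cm/s²

Acceleration is the slope of the v-t graph on 1–4 s: (7 − 5)/(4 − 1) = 2/3 cm/s².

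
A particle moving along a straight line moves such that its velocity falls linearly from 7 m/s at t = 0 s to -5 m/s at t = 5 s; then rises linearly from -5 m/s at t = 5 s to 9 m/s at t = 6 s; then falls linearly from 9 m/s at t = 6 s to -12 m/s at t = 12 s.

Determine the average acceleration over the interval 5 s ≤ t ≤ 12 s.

-1 m/s²

Average acceleration = Δv/Δt = (-12 − -5)/(12 − 5) = -1 m/s².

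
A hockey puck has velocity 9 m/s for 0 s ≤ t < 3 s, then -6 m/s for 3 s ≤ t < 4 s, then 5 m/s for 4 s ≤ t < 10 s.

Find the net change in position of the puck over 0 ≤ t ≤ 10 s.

Net displacement equals the area under the velocity-time graph (areas below the axis count negative).
0–3 s: 9 × 3 = 27 m
3–4 s: -6 × 1 = -6 m
4–10 s: 5 × 6 = 30 m
Net displacement = 51 m

51 m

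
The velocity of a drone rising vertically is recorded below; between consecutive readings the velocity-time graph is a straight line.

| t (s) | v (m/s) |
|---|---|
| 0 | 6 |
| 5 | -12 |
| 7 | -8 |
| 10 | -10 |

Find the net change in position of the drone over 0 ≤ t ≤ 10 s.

Net displacement equals the area under the velocity-time graph (areas below the axis count negative).
0–5 s: ½(6 + -12)(5) = -15 m
5–7 s: ½(-12 + -8)(2) = -20 m
7–10 s: ½(-8 + -10)(3) = -27 m
Net displacement = -62 m

-62 m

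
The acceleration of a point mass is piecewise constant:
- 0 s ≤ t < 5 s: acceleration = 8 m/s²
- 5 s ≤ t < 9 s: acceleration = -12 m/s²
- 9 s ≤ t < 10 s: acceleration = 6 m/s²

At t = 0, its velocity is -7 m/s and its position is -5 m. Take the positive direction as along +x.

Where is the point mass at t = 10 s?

On each constant-a segment, Δv = aΔt and Δx = v₀Δt + ½aΔt²; chain segment to segment.
0–5 s: v starts -7 m/s; Δx = -7·5 + ½·8·5² = 65 m; v ends 33 m/s.
5–9 s: v starts 33 m/s; Δx = 33·4 + ½·-12·4² = 36 m; v ends -15 m/s.
9–10 s: v starts -15 m/s; Δx = -15·1 + ½·6·1² = -12 m; v ends -9 m/s.
x(10) = -5 + Σ Δx = 84 m.

84 m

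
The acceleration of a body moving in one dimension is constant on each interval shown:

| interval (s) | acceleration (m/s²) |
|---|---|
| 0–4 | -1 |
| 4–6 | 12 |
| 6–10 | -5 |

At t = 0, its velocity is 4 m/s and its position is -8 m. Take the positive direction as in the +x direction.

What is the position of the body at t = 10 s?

80 m

On each constant-a segment, Δv = aΔt and Δx = v₀Δt + ½aΔt²; chain segment to segment.
0–4 s: v starts 4 m/s; Δx = 4·4 + ½·-1·4² = 8 m; v ends 0 m/s.
4–6 s: v starts 0 m/s; Δx = 0·2 + ½·12·2² = 24 m; v ends 24 m/s.
6–10 s: v starts 24 m/s; Δx = 24·4 + ½·-5·4² = 56 m; v ends 4 m/s.
x(10) = -8 + Σ Δx = 80 m.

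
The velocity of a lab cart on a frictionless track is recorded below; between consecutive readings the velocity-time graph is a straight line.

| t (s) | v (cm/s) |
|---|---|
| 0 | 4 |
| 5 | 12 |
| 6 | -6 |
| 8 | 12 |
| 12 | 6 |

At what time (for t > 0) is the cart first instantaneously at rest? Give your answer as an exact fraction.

t = 17/3 s

v changes sign on 5–6 s (from 12 to -6); the graph is linear there, so v = 0 at t = 5 + (-12)·(6 − 5)/(-6 − 12) = 17/3 s.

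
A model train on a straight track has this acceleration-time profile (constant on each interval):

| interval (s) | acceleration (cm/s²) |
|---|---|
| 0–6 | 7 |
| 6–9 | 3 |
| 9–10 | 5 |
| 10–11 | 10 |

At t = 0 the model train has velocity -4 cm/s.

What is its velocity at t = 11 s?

62 cm/s

Δv equals the area under the a-t graph; then v = v₀ + Δv.
0–6 s: 7 × 6 = 42 cm/s
6–9 s: 3 × 3 = 9 cm/s
9–10 s: 5 × 1 = 5 cm/s
10–11 s: 10 × 1 = 10 cm/s
Δv = 66 cm/s, so v(11) = -4 + (66) = 62 cm/s.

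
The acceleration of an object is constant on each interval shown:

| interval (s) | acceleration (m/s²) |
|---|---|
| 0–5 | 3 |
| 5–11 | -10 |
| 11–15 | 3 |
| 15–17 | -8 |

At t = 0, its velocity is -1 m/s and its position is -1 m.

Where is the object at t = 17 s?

On each constant-a segment, Δv = aΔt and Δx = v₀Δt + ½aΔt²; chain segment to segment.
0–5 s: v starts -1 m/s; Δx = -1·5 + ½·3·5² = 32.5 m; v ends 14 m/s.
5–11 s: v starts 14 m/s; Δx = 14·6 + ½·-10·6² = -96 m; v ends -46 m/s.
11–15 s: v starts -46 m/s; Δx = -46·4 + ½·3·4² = -160 m; v ends -34 m/s.
15–17 s: v starts -34 m/s; Δx = -34·2 + ½·-8·2² = -84 m; v ends -50 m/s.
x(17) = -1 + Σ Δx = -308.5 m.

-308.5 m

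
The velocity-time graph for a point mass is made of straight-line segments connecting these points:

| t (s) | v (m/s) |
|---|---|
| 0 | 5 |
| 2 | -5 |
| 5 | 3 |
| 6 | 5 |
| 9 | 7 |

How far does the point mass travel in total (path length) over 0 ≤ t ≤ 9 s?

Total distance travelled is ∫|v| dt — sum the magnitudes of each area piece.
0–2 s: v = 0 at t = 1 s; triangle areas 2.5 + 2.5 = 5 m
2–5 s: v = 0 at t = 3.875 s; triangle areas 4.6875 + 1.6875 = 6.375 m
5–6 s: |½(3 + 5)(1)| = 4 m
6–9 s: |½(5 + 7)(3)| = 18 m
Total distance = 33.375 m

33.375 m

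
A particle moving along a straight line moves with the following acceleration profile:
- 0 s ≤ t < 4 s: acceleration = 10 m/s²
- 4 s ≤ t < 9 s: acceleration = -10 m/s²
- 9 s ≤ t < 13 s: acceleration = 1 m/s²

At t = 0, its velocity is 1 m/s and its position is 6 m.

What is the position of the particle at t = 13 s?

142 m

On each constant-a segment, Δv = aΔt and Δx = v₀Δt + ½aΔt²; chain segment to segment.
0–4 s: v starts 1 m/s; Δx = 1·4 + ½·10·4² = 84 m; v ends 41 m/s.
4–9 s: v starts 41 m/s; Δx = 41·5 + ½·-10·5² = 80 m; v ends -9 m/s.
9–13 s: v starts -9 m/s; Δx = -9·4 + ½·1·4² = -28 m; v ends -5 m/s.
x(13) = 6 + Σ Δx = 142 m.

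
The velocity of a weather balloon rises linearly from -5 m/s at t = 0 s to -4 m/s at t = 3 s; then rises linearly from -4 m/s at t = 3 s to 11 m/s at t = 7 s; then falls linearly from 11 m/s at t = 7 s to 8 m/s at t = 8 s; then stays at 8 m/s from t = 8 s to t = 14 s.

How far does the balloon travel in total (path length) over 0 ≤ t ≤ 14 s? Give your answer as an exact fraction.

Distance (not displacement) is the total path length: add the absolute areas under v-t.
0–3 s: |½(-5 + -4)(3)| = 13.5 m
3–7 s: v = 0 at t = 61/15 s; triangle areas 32/15 + 242/15 = 274/15 m
7–8 s: |½(11 + 8)(1)| = 9.5 m
8–14 s: |8| × 6 = 48 m
Total distance = 1339/15 m

1339/15 m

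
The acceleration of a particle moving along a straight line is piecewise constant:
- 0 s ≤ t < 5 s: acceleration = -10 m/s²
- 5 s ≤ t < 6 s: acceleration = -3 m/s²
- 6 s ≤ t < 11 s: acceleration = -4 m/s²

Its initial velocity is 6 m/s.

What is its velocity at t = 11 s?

-67 m/s

Δv equals the area under the a-t graph; then v = v₀ + Δv.
0–5 s: -10 × 5 = -50 m/s
5–6 s: -3 × 1 = -3 m/s
6–11 s: -4 × 5 = -20 m/s
Δv = -73 m/s, so v(11) = 6 + (-73) = -67 m/s.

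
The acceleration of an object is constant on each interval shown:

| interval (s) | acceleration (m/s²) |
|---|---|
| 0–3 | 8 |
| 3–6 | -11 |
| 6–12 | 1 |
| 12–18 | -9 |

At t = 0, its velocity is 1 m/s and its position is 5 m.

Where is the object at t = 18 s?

-134.5 m

On each constant-a segment, Δv = aΔt and Δx = v₀Δt + ½aΔt²; chain segment to segment.
0–3 s: v starts 1 m/s; Δx = 1·3 + ½·8·3² = 39 m; v ends 25 m/s.
3–6 s: v starts 25 m/s; Δx = 25·3 + ½·-11·3² = 25.5 m; v ends -8 m/s.
6–12 s: v starts -8 m/s; Δx = -8·6 + ½·1·6² = -30 m; v ends -2 m/s.
12–18 s: v starts -2 m/s; Δx = -2·6 + ½·-9·6² = -174 m; v ends -56 m/s.
x(18) = 5 + Σ Δx = -134.5 m.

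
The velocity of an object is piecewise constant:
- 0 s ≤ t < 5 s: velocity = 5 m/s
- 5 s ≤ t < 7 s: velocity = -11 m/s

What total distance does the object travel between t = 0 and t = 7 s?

Distance (not displacement) is the total path length: add the absolute areas under v-t.
0–5 s: |5| × 5 = 25 m
5–7 s: |-11| × 2 = 22 m
Total distance = 47 m

47 m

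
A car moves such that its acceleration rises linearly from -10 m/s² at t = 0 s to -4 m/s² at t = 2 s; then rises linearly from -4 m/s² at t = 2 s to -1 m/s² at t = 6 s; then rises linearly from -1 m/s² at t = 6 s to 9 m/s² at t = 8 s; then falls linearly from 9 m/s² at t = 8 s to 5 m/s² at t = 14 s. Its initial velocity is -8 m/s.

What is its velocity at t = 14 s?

Δv equals the area under the a-t graph; then v = v₀ + Δv.
0–2 s: ½(-10 + -4)(2) = -14 m/s
2–6 s: ½(-4 + -1)(4) = -10 m/s
6–8 s: ½(-1 + 9)(2) = 8 m/s
8–14 s: ½(9 + 5)(6) = 42 m/s
Δv = 26 m/s, so v(14) = -8 + (26) = 18 m/s.

18 m/s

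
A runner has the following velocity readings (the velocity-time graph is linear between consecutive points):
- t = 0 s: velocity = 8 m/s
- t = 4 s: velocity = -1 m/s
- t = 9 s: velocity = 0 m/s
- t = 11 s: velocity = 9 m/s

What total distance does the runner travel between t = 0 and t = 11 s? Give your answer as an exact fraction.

Distance (not displacement) is the total path length: add the absolute areas under v-t.
0–4 s: v = 0 at t = 32/9 s; triangle areas 128/9 + 2/9 = 130/9 m
4–9 s: |½(-1 + 0)(5)| = 2.5 m
9–11 s: |½(0 + 9)(2)| = 9 m
Total distance = 467/18 m

467/18 m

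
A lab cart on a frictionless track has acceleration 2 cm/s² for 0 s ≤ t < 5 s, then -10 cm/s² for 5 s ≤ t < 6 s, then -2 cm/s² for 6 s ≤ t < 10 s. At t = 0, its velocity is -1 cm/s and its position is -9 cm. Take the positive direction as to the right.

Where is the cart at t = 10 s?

-5 cm

On each constant-a segment, Δv = aΔt and Δx = v₀Δt + ½aΔt²; chain segment to segment.
0–5 s: v starts -1 cm/s; Δx = -1·5 + ½·2·5² = 20 cm; v ends 9 cm/s.
5–6 s: v starts 9 cm/s; Δx = 9·1 + ½·-10·1² = 4 cm; v ends -1 cm/s.
6–10 s: v starts -1 cm/s; Δx = -1·4 + ½·-2·4² = -20 cm; v ends -9 cm/s.
x(10) = -9 + Σ Δx = -5 cm.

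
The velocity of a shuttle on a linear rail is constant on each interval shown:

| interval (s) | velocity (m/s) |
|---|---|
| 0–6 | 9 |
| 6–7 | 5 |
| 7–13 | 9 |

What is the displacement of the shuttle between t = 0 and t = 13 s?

113 m

Net displacement equals the area under the velocity-time graph (areas below the axis count negative).
0–6 s: 9 × 6 = 54 m
6–7 s: 5 × 1 = 5 m
7–13 s: 9 × 6 = 54 m
Net displacement = 113 m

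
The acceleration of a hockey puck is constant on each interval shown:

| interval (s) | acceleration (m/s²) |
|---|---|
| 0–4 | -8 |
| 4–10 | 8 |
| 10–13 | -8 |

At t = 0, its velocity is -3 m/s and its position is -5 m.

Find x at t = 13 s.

On each constant-a segment, Δv = aΔt and Δx = v₀Δt + ½aΔt²; chain segment to segment.
0–4 s: v starts -3 m/s; Δx = -3·4 + ½·-8·4² = -76 m; v ends -35 m/s.
4–10 s: v starts -35 m/s; Δx = -35·6 + ½·8·6² = -66 m; v ends 13 m/s.
10–13 s: v starts 13 m/s; Δx = 13·3 + ½·-8·3² = 3 m; v ends -11 m/s.
x(13) = -5 + Σ Δx = -144 m.

-144 m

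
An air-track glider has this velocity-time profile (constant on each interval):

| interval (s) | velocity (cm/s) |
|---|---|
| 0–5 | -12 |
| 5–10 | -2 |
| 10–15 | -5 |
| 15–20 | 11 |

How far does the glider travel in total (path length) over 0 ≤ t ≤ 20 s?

150 cm

Total distance travelled is ∫|v| dt — sum the magnitudes of each area piece.
0–5 s: |-12| × 5 = 60 cm
5–10 s: |-2| × 5 = 10 cm
10–15 s: |-5| × 5 = 25 cm
15–20 s: |11| × 5 = 55 cm
Total distance = 150 cm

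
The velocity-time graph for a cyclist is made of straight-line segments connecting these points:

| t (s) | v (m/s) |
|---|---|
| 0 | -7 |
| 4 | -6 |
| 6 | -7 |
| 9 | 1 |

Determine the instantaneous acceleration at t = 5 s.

Acceleration is the slope of the v-t graph on 4–6 s: (-7 − -6)/(6 − 4) = -0.5 m/s².

-0.5 m/s²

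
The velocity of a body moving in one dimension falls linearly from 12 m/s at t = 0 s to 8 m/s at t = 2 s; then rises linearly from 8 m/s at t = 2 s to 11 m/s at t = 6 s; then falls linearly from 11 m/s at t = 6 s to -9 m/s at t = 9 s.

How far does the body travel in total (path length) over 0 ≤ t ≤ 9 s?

Distance (not displacement) is the total path length: add the absolute areas under v-t.
0–2 s: |½(12 + 8)(2)| = 20 m
2–6 s: |½(8 + 11)(4)| = 38 m
6–9 s: v = 0 at t = 7.65 s; triangle areas 9.075 + 6.075 = 15.15 m
Total distance = 73.15 m

73.15 m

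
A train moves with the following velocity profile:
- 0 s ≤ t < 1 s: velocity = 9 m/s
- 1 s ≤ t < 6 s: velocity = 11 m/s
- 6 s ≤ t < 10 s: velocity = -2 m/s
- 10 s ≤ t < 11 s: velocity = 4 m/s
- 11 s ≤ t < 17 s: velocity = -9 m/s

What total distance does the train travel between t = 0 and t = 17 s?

Distance (not displacement) is the total path length: add the absolute areas under v-t.
0–1 s: |9| × 1 = 9 m
1–6 s: |11| × 5 = 55 m
6–10 s: |-2| × 4 = 8 m
10–11 s: |4| × 1 = 4 m
11–17 s: |-9| × 6 = 54 m
Total distance = 130 m

130 m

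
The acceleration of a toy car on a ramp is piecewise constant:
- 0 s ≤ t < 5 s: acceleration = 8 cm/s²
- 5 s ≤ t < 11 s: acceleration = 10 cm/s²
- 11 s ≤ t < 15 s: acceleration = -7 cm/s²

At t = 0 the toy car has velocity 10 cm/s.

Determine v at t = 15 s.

Δv equals the area under the a-t graph; then v = v₀ + Δv.
0–5 s: 8 × 5 = 40 cm/s
5–11 s: 10 × 6 = 60 cm/s
11–15 s: -7 × 4 = -28 cm/s
Δv = 72 cm/s, so v(15) = 10 + (72) = 82 cm/s.

82 cm/s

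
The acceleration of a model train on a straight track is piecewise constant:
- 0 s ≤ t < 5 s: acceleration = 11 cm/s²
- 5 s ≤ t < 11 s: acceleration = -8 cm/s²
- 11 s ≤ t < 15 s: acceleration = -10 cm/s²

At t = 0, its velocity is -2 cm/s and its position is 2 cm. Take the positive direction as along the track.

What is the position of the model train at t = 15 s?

243.5 cm

On each constant-a segment, Δv = aΔt and Δx = v₀Δt + ½aΔt²; chain segment to segment.
0–5 s: v starts -2 cm/s; Δx = -2·5 + ½·11·5² = 127.5 cm; v ends 53 cm/s.
5–11 s: v starts 53 cm/s; Δx = 53·6 + ½·-8·6² = 174 cm; v ends 5 cm/s.
11–15 s: v starts 5 cm/s; Δx = 5·4 + ½·-10·4² = -60 cm; v ends -35 cm/s.
x(15) = 2 + Σ Δx = 243.5 cm.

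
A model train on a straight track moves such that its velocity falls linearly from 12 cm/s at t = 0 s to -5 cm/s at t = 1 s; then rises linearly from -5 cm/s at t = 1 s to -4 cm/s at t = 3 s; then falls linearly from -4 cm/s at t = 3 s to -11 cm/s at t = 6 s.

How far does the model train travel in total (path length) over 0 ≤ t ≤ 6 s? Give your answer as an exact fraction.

Total distance travelled is ∫|v| dt — sum the magnitudes of each area piece.
0–1 s: v = 0 at t = 12/17 s; triangle areas 72/17 + 25/34 = 169/34 cm
1–3 s: |½(-5 + -4)(2)| = 9 cm
3–6 s: |½(-4 + -11)(3)| = 22.5 cm
Total distance = 620/17 cm

620/17 cm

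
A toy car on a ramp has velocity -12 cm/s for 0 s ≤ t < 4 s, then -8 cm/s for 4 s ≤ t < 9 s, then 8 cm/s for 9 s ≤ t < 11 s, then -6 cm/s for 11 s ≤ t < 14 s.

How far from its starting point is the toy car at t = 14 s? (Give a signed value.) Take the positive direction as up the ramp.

Net displacement equals the area under the velocity-time graph (areas below the axis count negative).
0–4 s: -12 × 4 = -48 cm
4–9 s: -8 × 5 = -40 cm
9–11 s: 8 × 2 = 16 cm
11–14 s: -6 × 3 = -18 cm
Net displacement = -90 cm

-90 cm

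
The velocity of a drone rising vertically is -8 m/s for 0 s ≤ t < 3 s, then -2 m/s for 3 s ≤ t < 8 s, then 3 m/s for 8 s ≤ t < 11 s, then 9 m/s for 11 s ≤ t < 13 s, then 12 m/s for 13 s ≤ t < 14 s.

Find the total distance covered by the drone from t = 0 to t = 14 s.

Total distance travelled is ∫|v| dt — sum the magnitudes of each area piece.
0–3 s: |-8| × 3 = 24 m
3–8 s: |-2| × 5 = 10 m
8–11 s: |3| × 3 = 9 m
11–13 s: |9| × 2 = 18 m
13–14 s: |12| × 1 = 12 m
Total distance = 73 m

73 m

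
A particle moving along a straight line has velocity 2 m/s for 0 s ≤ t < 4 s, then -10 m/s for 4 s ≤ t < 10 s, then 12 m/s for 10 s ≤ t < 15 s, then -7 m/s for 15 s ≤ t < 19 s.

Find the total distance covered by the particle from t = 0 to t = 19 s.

Distance (not displacement) is the total path length: add the absolute areas under v-t.
0–4 s: |2| × 4 = 8 m
4–10 s: |-10| × 6 = 60 m
10–15 s: |12| × 5 = 60 m
15–19 s: |-7| × 4 = 28 m
Total distance = 156 m

156 m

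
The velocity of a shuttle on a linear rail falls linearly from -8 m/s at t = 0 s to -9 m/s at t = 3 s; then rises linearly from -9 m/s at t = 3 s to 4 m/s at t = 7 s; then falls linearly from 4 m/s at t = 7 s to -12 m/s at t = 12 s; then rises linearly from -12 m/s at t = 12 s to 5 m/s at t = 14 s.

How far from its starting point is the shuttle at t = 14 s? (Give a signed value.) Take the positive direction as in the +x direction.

Net displacement equals the area under the velocity-time graph (areas below the axis count negative).
0–3 s: ½(-8 + -9)(3) = -25.5 m
3–7 s: ½(-9 + 4)(4) = -10 m
7–12 s: ½(4 + -12)(5) = -20 m
12–14 s: ½(-12 + 5)(2) = -7 m
Net displacement = -62.5 m

-62.5 m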